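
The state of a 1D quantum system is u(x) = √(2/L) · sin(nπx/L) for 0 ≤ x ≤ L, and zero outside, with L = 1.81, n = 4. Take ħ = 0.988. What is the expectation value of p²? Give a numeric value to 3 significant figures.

p² u = −ħ² d²u/dx²; ⟨p²⟩ = −ħ² ∫ u*·u'' dx.
d/dx sin(nπx/L) = (nπ/L)·cos(nπx/L) and d²/dx² sin(nπx/L) = −(nπ/L)²·sin(nπx/L); on 0 ≤ x ≤ L, ∫sin²(nπx/L) dx = L/2 and ∫sin(nπx/L)·cos(nπx/L) dx = 0.
⟨p²⟩ = 47.052.

47.1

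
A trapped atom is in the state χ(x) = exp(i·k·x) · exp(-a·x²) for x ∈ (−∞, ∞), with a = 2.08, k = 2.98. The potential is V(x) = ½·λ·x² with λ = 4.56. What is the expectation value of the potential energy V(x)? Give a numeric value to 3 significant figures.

0.274

⟨V⟩ = ∫ V(x)·|χ|² dx / ∫|χ|² dx.
Gaussian moments: ∫x^(2j)·e^(−2ax²) dx = (2j−1)!!/(4a)^j · √(π/(2a)), odd powers integrate to 0; here √(π/(2a)) = 0.86902.
State is unnormalized: ∫|χ|² dx = 0.86902, and ∫χ*·V(x)·χ dx = 0.23814, so ⟨V⟩ = 0.23814 / 0.86902.
⟨V⟩ = 0.27404.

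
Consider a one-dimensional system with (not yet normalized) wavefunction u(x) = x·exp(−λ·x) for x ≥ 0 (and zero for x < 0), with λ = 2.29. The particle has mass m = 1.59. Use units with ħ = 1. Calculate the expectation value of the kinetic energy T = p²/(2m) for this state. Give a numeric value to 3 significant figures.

1.65

T = −(ħ²/2m) d²/dx², so ⟨T⟩ = −(ħ²/2m) ∫ u*·u'' dx / ∫|u|² dx; with m = 1.59.
Differentiate x·exp(−λ·x) with the product rule; every integrand then reduces to terms xʲ·e^(−2λx) on [0, ∞), with ∫₀^∞ xʲ·e^(−2λx) dx = j!/(2λ)^(j+1).
State is unnormalized: ∫|u|² dx = 0.020818, and ∫u*·(−ħ²/2m · u'') dx = 0.034330, so ⟨T⟩ = 0.034330 / 0.020818.
⟨T⟩ = 1.6491.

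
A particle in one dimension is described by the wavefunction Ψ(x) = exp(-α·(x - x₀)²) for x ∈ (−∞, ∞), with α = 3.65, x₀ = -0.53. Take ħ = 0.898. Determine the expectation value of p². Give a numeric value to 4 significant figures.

p² Ψ = −ħ² d²Ψ/dx²; ⟨p²⟩ = −ħ² ∫ Ψ*·Ψ'' dx / ∫|Ψ|² dx.
Gaussian moments (u = x − x₀): ∫u^(2j)·e^(−2αu²) du = (2j−1)!!/(4α)^j · √(π/(2α)), odd powers integrate to 0; here √(π/(2α)) = 0.65601. Derivatives: d/dx e^(−αu²) = −2αu·e^(−αu²), d²/dx² e^(−αu²) = (4α²u² − 2α)·e^(−αu²).
State is unnormalized: ∫|Ψ|² dx = 0.65601, and ∫Ψ*·(−ħ² Ψ'') dx = 1.9309, so ⟨p²⟩ = 1.9309 / 0.65601.
⟨p²⟩ = 2.9434.

2.943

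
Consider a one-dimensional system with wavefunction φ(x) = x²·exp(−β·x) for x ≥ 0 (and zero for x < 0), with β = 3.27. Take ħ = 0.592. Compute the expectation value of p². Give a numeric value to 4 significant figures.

p² φ = −ħ² d²φ/dx²; ⟨p²⟩ = −ħ² ∫ φ*·φ'' dx / ∫|φ|² dx.
Differentiate x²·exp(−β·x) with the product rule; every integrand then reduces to terms xʲ·e^(−2βx) on [0, ∞), with ∫₀^∞ xʲ·e^(−2βx) dx = j!/(2β)^(j+1).
State is unnormalized: ∫|φ|² dx = 0.0020060, and ∫φ*·(−ħ² φ'') dx = 0.0025058, so ⟨p²⟩ = 0.0025058 / 0.0020060.
⟨p²⟩ = 1.2492.

1.249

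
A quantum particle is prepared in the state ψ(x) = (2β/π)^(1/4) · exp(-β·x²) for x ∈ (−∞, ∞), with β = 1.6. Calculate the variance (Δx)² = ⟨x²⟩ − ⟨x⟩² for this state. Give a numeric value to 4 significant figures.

Compute ⟨x⟩ and ⟨x²⟩ separately, then (Δx)² = ⟨x²⟩ − ⟨x⟩².
Gaussian moments: ∫x^(2j)·e^(−2βx²) dx = (2j−1)!!/(4β)^j · √(π/(2β)), odd powers integrate to 0; here √(π/(2β)) = 0.99083.
⟨x⟩ = 0.0000 and ⟨x²⟩ = 0.15625.
(Δx)² = 0.15625 − (0.0000)² = 0.15625.

0.1563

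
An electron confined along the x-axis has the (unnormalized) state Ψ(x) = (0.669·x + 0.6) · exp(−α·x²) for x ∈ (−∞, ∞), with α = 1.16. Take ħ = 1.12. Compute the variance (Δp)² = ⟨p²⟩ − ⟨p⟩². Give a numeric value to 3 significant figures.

2.07

Compute ⟨p⟩ and ⟨p²⟩ separately; (Δp)² = ⟨p²⟩ − ⟨p⟩².
Expand each integrand as polynomial × e^(−2αx²) and use ∫x^(2j)·e^(−2αx²) dx = (2j−1)!!/(4α)^j · √(π/(2α)), odd powers → 0; here √(π/(2α)) = 1.1637. Differentiate with the product rule, d/dx e^(−αx²) = −2αx·e^(−αx²).
Normalization: ∫|Ψ|² dx = 0.53117.
⟨p⟩ = 0.0000 and ⟨p²⟩ = 2.0701.
(Δp)² = 2.0701 − (0.0000)² = 2.0701.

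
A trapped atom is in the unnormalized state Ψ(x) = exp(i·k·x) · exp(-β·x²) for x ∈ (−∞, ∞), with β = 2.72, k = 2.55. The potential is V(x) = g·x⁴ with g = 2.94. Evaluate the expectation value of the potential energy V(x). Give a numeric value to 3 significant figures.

⟨V⟩ = ∫ V(x)·|Ψ|² dx / ∫|Ψ|² dx.
Gaussian moments: ∫x^(2j)·e^(−2βx²) dx = (2j−1)!!/(4β)^j · √(π/(2β)), odd powers integrate to 0; here √(π/(2β)) = 0.75993.
State is unnormalized: ∫|Ψ|² dx = 0.75993, and ∫Ψ*·V(x)·Ψ dx = 0.056622, so ⟨V⟩ = 0.056622 / 0.75993.
⟨V⟩ = 0.074509.

0.0745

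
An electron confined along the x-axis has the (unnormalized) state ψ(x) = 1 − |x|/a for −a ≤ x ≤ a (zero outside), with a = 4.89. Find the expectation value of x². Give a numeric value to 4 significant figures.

⟨x²⟩ = ∫ x²·|ψ|² dx / ∫|ψ|² dx (integrals over the domain).
ψ is even, so ∫ over [−a, a] = 2∫₀ᵃ with ψ = 1 − x/a there: ∫₀ᵃ (1 − x/a)² dx = a/3, ∫₀ᵃ x²(1 − x/a)² dx = a³/30, ∫₀ᵃ x⁴(1 − x/a)² dx = a⁵/105.
State is unnormalized: ∫|ψ|² dx = 3.2600, and ∫ψ*·x²·ψ dx = 7.7953, so ⟨x²⟩ = 7.7953 / 3.2600.
⟨x²⟩ = 2.3912.

2.391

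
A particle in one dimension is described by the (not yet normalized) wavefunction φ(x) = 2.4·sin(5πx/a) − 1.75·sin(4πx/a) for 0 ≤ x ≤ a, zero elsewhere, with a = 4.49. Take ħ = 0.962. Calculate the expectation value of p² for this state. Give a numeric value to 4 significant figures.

9.911

p² φ = −ħ² d²φ/dx²; ⟨p²⟩ = −ħ² ∫ φ*·φ'' dx / ∫|φ|² dx.
d²/dx² sin(jπx/a) = −(jπ/a)²·sin(jπx/a); on 0 ≤ x ≤ a, ∫sin²(jπx/a) dx = a/2 and ∫sin(jπx/a)·sin(lπx/a) dx = 0 for j ≠ l, so only diagonal terms survive in ∫|φ|² and ∫φ·φ″; ∫φ·φ′ dx = [φ²/2] between the walls = 0.
State is unnormalized: ∫|φ|² dx = 19.807, and ∫φ*·(−ħ² φ'') dx = 196.30, so ⟨p²⟩ = 196.30 / 19.807.
⟨p²⟩ = 9.9111.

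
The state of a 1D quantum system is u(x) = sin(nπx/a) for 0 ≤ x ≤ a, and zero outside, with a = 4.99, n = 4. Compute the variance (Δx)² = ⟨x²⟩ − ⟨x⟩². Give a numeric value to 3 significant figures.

2.00

Compute ⟨x⟩ and ⟨x²⟩ separately, then (Δx)² = ⟨x²⟩ − ⟨x⟩².
With sin²θ = (1 − cos2θ)/2 on 0 ≤ x ≤ a: ∫sin²(nπx/a) dx = a/2, ∫x·sin²(nπx/a) dx = a²/4, ∫x²·sin²(nπx/a) dx = a³·(1/6 − 1/(4n²π²)); higher powers xᵏ the same way, integrating xᵏ·cos(2nπx/a) by parts.
Normalization: ∫|u|² dx = 2.4950.
⟨x⟩ = 2.4950 and ⟨x²⟩ = 8.2212.
(Δx)² = 8.2212 − (2.4950)² = 1.9962.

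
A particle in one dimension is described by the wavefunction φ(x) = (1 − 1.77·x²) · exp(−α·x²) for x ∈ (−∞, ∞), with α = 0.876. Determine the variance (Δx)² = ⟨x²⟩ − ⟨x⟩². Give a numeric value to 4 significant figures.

Compute ⟨x⟩ and ⟨x²⟩ separately, then (Δx)² = ⟨x²⟩ − ⟨x⟩².
Expand each integrand as polynomial × e^(−2αx²) and use ∫x^(2j)·e^(−2αx²) dx = (2j−1)!!/(4α)^j · √(π/(2α)), odd powers → 0; here √(π/(2α)) = 1.3391.
Normalization: ∫|φ|² dx = 1.0113.
⟨x⟩ = 0.0000 and ⟨x²⟩ = 0.67893.
(Δx)² = 0.67893 − (0.0000)² = 0.67893.

0.6789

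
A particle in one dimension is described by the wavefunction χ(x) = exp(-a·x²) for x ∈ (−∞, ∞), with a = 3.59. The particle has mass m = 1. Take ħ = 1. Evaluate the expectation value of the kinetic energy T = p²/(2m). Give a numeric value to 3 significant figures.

T = −(ħ²/2m) d²/dx², so ⟨T⟩ = −(ħ²/2m) ∫ χ*·χ'' dx / ∫|χ|² dx; with m = 1.
Gaussian moments: ∫x^(2j)·e^(−2ax²) dx = (2j−1)!!/(4a)^j · √(π/(2a)), odd powers integrate to 0; here √(π/(2a)) = 0.66147. Derivatives: d/dx e^(−ax²) = −2ax·e^(−ax²), d²/dx² e^(−ax²) = (4a²x² − 2a)·e^(−ax²).
State is unnormalized: ∫|χ|² dx = 0.66147, and ∫χ*·(−ħ²/2m · χ'') dx = 1.1873, so ⟨T⟩ = 1.1873 / 0.66147.
⟨T⟩ = 1.7950.

1.80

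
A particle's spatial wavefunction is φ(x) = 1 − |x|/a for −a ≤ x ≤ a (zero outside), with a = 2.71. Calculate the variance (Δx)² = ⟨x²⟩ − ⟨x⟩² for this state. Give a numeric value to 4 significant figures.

Compute ⟨x⟩ and ⟨x²⟩ separately, then (Δx)² = ⟨x²⟩ − ⟨x⟩².
φ is even, so ∫ over [−a, a] = 2∫₀ᵃ with φ = 1 − x/a there: ∫₀ᵃ (1 − x/a)² dx = a/3, ∫₀ᵃ x²(1 − x/a)² dx = a³/30, ∫₀ᵃ x⁴(1 − x/a)² dx = a⁵/105.
Normalization: ∫|φ|² dx = 1.8067.
⟨x⟩ = 0.0000 and ⟨x²⟩ = 0.73441.
(Δx)² = 0.73441 − (0.0000)² = 0.73441.

0.7344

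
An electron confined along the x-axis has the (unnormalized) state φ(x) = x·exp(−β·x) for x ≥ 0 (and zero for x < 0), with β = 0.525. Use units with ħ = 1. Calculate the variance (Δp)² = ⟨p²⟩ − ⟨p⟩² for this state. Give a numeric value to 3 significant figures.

Compute ⟨p⟩ and ⟨p²⟩ separately; (Δp)² = ⟨p²⟩ − ⟨p⟩².
Differentiate x·exp(−β·x) with the product rule; every integrand then reduces to terms xʲ·e^(−2βx) on [0, ∞), with ∫₀^∞ xʲ·e^(−2βx) dx = j!/(2β)^(j+1).
Normalization: ∫|φ|² dx = 1.7277.
⟨p⟩ = 0.0000 and ⟨p²⟩ = 0.27563.
(Δp)² = 0.27563 − (0.0000)² = 0.27563.

0.276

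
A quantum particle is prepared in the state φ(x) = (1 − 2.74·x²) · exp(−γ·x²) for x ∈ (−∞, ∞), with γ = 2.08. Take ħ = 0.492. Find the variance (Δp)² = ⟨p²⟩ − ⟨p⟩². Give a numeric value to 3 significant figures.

Compute ⟨p⟩ and ⟨p²⟩ separately; (Δp)² = ⟨p²⟩ − ⟨p⟩².
Expand each integrand as polynomial × e^(−2γx²) and use ∫x^(2j)·e^(−2γx²) dx = (2j−1)!!/(4γ)^j · √(π/(2γ)), odd powers → 0; here √(π/(2γ)) = 0.86902. Differentiate with the product rule, d/dx e^(−γx²) = −2γx·e^(−γx²).
Normalization: ∫|φ|² dx = 0.57939.
⟨p⟩ = 0.0000 and ⟨p²⟩ = 1.8259.
(Δp)² = 1.8259 − (0.0000)² = 1.8259.

1.83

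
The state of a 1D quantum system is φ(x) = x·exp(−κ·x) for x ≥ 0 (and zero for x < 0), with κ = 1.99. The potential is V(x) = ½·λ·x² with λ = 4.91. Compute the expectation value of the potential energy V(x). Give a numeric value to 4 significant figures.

⟨V⟩ = ∫ V(x)·|φ|² dx / ∫|φ|² dx.
Every integrand reduces to terms xʲ·e^(−2κx) on [0, ∞); use ∫₀^∞ xʲ·e^(−2κx) dx = j!/(2κ)^(j+1).
State is unnormalized: ∫|φ|² dx = 0.031723, and ∫φ*·V(x)·φ dx = 0.058999, so ⟨V⟩ = 0.058999 / 0.031723.
⟨V⟩ = 1.8598.

1.860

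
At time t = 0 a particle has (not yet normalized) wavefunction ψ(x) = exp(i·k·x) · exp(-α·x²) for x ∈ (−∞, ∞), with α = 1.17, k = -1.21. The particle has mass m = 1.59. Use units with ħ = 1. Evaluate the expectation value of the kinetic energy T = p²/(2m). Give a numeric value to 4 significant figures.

T = −(ħ²/2m) d²/dx², so ⟨T⟩ = −(ħ²/2m) ∫ ψ*·ψ'' dx / ∫|ψ|² dx; with m = 1.59.
Gaussian moments: ∫x^(2j)·e^(−2αx²) dx = (2j−1)!!/(4α)^j · √(π/(2α)), odd powers integrate to 0; here √(π/(2α)) = 1.1587. Derivatives: ψ′ = (ik − 2αx)·ψ, ψ″ = ((ik − 2αx)² − 2α)·ψ; the odd-in-x pieces drop out.
State is unnormalized: ∫|ψ|² dx = 1.1587, and ∫ψ*·(−ħ²/2m · ψ'') dx = 0.95978, so ⟨T⟩ = 0.95978 / 1.1587.
⟨T⟩ = 0.82833.

0.8283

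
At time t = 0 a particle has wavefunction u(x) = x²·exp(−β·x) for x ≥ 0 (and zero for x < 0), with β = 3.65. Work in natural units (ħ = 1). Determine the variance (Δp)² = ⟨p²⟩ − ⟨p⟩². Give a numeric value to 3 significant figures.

Compute ⟨p⟩ and ⟨p²⟩ separately; (Δp)² = ⟨p²⟩ − ⟨p⟩².
Differentiate x²·exp(−β·x) with the product rule; every integrand then reduces to terms xʲ·e^(−2βx) on [0, ∞), with ∫₀^∞ xʲ·e^(−2βx) dx = j!/(2β)^(j+1).
Normalization: ∫|u|² dx = 0.0011577.
⟨p⟩ = 0.0000 and ⟨p²⟩ = 4.4408.
(Δp)² = 4.4408 − (0.0000)² = 4.4408.

4.44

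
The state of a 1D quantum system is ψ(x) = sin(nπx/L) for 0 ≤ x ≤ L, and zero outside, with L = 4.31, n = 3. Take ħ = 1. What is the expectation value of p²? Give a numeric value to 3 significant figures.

4.78

p² ψ = −ħ² d²ψ/dx²; ⟨p²⟩ = −ħ² ∫ ψ*·ψ'' dx / ∫|ψ|² dx.
d/dx sin(nπx/L) = (nπ/L)·cos(nπx/L) and d²/dx² sin(nπx/L) = −(nπ/L)²·sin(nπx/L); on 0 ≤ x ≤ L, ∫sin²(nπx/L) dx = L/2 and ∫sin(nπx/L)·cos(nπx/L) dx = 0.
State is unnormalized: ∫|ψ|² dx = 2.1550, and ∫ψ*·(−ħ² ψ'') dx = 10.305, so ⟨p²⟩ = 10.305 / 2.1550.
⟨p²⟩ = 4.7818.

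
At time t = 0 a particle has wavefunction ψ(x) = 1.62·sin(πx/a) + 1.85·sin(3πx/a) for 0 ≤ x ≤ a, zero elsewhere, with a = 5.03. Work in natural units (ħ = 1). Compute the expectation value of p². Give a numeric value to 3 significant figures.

2.16

p² ψ = −ħ² d²ψ/dx²; ⟨p²⟩ = −ħ² ∫ ψ*·ψ'' dx / ∫|ψ|² dx.
d²/dx² sin(jπx/a) = −(jπ/a)²·sin(jπx/a); on 0 ≤ x ≤ a, ∫sin²(jπx/a) dx = a/2 and ∫sin(jπx/a)·sin(lπx/a) dx = 0 for j ≠ l, so only diagonal terms survive in ∫|ψ|² and ∫ψ·ψ″; ∫ψ·ψ′ dx = [ψ²/2] between the walls = 0.
State is unnormalized: ∫|ψ|² dx = 15.208, and ∫ψ*·(−ħ² ψ'') dx = 32.794, so ⟨p²⟩ = 32.794 / 15.208.
⟨p²⟩ = 2.1564.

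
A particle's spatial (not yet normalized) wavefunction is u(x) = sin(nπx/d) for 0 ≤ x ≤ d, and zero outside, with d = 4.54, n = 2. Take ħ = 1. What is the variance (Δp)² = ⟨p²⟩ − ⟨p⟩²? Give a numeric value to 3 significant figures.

Compute ⟨p⟩ and ⟨p²⟩ separately; (Δp)² = ⟨p²⟩ − ⟨p⟩².
d/dx sin(nπx/d) = (nπ/d)·cos(nπx/d) and d²/dx² sin(nπx/d) = −(nπ/d)²·sin(nπx/d); on 0 ≤ x ≤ d, ∫sin²(nπx/d) dx = d/2 and ∫sin(nπx/d)·cos(nπx/d) dx = 0.
Normalization: ∫|u|² dx = 2.2700.
⟨p⟩ = 0.0000 and ⟨p²⟩ = 1.9153.
(Δp)² = 1.9153 − (0.0000)² = 1.9153.

1.92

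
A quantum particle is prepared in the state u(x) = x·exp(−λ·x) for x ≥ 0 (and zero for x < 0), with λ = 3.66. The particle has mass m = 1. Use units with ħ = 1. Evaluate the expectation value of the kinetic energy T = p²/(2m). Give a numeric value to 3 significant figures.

T = −(ħ²/2m) d²/dx², so ⟨T⟩ = −(ħ²/2m) ∫ u*·u'' dx / ∫|u|² dx; with m = 1.
Differentiate x·exp(−λ·x) with the product rule; every integrand then reduces to terms xʲ·e^(−2λx) on [0, ∞), with ∫₀^∞ xʲ·e^(−2λx) dx = j!/(2λ)^(j+1).
State is unnormalized: ∫|u|² dx = 0.0050991, and ∫u*·(−ħ²/2m · u'') dx = 0.034153, so ⟨T⟩ = 0.034153 / 0.0050991.
⟨T⟩ = 6.6978.

6.70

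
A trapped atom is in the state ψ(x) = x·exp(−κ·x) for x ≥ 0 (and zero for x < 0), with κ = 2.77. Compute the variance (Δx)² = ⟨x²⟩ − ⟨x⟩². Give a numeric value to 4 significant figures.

0.09775

Compute ⟨x⟩ and ⟨x²⟩ separately, then (Δx)² = ⟨x²⟩ − ⟨x⟩².
Every integrand reduces to terms xʲ·e^(−2κx) on [0, ∞); use ∫₀^∞ xʲ·e^(−2κx) dx = j!/(2κ)^(j+1).
Normalization: ∫|ψ|² dx = 0.011763.
⟨x⟩ = 0.54152 and ⟨x²⟩ = 0.39099.
(Δx)² = 0.39099 − (0.54152)² = 0.097747.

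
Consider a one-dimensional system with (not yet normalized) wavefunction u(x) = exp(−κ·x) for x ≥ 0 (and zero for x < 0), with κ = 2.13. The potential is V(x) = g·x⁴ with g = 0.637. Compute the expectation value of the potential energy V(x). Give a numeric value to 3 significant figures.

0.0464

⟨V⟩ = ∫ V(x)·|u|² dx / ∫|u|² dx.
Every integrand reduces to terms xʲ·e^(−2κx) on [0, ∞); use ∫₀^∞ xʲ·e^(−2κx) dx = j!/(2κ)^(j+1).
State is unnormalized: ∫|u|² dx = 0.23474, and ∫u*·V(x)·u dx = 0.010897, so ⟨V⟩ = 0.010897 / 0.23474.
⟨V⟩ = 0.046421.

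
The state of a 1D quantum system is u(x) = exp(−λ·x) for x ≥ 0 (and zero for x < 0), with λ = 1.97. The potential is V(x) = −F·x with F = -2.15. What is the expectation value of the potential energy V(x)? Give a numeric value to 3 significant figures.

⟨V⟩ = ∫ V(x)·|u|² dx / ∫|u|² dx.
Every integrand reduces to terms xʲ·e^(−2λx) on [0, ∞); use ∫₀^∞ xʲ·e^(−2λx) dx = j!/(2λ)^(j+1).
State is unnormalized: ∫|u|² dx = 0.25381, and ∫u*·V(x)·u dx = 0.13850, so ⟨V⟩ = 0.13850 / 0.25381.
⟨V⟩ = 0.54569.

0.546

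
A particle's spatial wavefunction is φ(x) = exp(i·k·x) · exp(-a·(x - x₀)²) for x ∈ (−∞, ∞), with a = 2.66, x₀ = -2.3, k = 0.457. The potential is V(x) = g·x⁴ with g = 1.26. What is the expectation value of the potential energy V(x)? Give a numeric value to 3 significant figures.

⟨V⟩ = ∫ V(x)·|φ|² dx / ∫|φ|² dx.
Gaussian moments (u = x − x₀): ∫u^(2j)·e^(−2au²) du = (2j−1)!!/(4a)^j · √(π/(2a)), odd powers integrate to 0; here √(π/(2a)) = 0.76846.
State is unnormalized: ∫|φ|² dx = 0.76846, and ∫φ*·V(x)·φ dx = 30.010, so ⟨V⟩ = 30.010 / 0.76846.
⟨V⟩ = 39.052.

39.1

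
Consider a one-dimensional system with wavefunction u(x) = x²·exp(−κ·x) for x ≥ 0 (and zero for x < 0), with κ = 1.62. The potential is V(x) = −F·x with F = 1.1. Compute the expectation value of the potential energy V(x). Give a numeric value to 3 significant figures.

⟨V⟩ = ∫ V(x)·|u|² dx / ∫|u|² dx.
Every integrand reduces to terms xʲ·e^(−2κx) on [0, ∞); use ∫₀^∞ xʲ·e^(−2κx) dx = j!/(2κ)^(j+1).
State is unnormalized: ∫|u|² dx = 0.067218, and ∫u*·V(x)·u dx = -0.11410, so ⟨V⟩ = -0.11410 / 0.067218.
⟨V⟩ = -1.6975.

-1.70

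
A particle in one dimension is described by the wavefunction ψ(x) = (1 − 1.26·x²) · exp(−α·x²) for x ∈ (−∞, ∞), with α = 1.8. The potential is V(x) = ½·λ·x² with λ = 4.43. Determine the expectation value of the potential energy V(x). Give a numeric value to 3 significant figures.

0.170

⟨V⟩ = ∫ V(x)·|ψ|² dx / ∫|ψ|² dx.
Expand each integrand as polynomial × e^(−2αx²) and use ∫x^(2j)·e^(−2αx²) dx = (2j−1)!!/(4α)^j · √(π/(2α)), odd powers → 0; here √(π/(2α)) = 0.93417.
State is unnormalized: ∫|ψ|² dx = 0.69303, and ∫ψ*·V(x)·ψ dx = 0.11765, so ⟨V⟩ = 0.11765 / 0.69303.
⟨V⟩ = 0.16976.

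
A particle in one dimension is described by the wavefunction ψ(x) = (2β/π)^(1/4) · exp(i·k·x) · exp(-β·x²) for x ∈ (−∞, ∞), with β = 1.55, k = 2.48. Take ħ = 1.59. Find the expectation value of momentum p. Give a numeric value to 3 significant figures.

3.94

p ψ = −iħ dψ/dx; then ⟨p⟩ = ∫ ψ*·(pψ) dx.
Gaussian moments: ∫x^(2j)·e^(−2βx²) dx = (2j−1)!!/(4β)^j · √(π/(2β)), odd powers integrate to 0; here √(π/(2β)) = 1.0067. Derivatives: ψ′ = (ik − 2βx)·ψ, ψ″ = ((ik − 2βx)² − 2β)·ψ; the odd-in-x pieces drop out.
⟨p⟩ = 3.9432.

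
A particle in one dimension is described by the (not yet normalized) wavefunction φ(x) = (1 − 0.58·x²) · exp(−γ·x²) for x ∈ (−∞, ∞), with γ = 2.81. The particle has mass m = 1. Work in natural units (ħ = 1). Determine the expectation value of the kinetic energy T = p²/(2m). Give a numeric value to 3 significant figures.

1.74

T = −(ħ²/2m) d²/dx², so ⟨T⟩ = −(ħ²/2m) ∫ φ*·φ'' dx / ∫|φ|² dx; with m = 1.
Expand each integrand as polynomial × e^(−2γx²) and use ∫x^(2j)·e^(−2γx²) dx = (2j−1)!!/(4γ)^j · √(π/(2γ)), odd powers → 0; here √(π/(2γ)) = 0.74766. Differentiate with the product rule, d/dx e^(−γx²) = −2γx·e^(−γx²).
State is unnormalized: ∫|φ|² dx = 0.67648, and ∫φ*·(−ħ²/2m · φ'') dx = 1.1785, so ⟨T⟩ = 1.1785 / 0.67648.
⟨T⟩ = 1.7421.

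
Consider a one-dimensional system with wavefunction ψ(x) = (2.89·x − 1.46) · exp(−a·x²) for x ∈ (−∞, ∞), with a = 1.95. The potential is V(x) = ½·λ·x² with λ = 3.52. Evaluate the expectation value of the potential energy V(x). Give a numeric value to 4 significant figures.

0.3765

⟨V⟩ = ∫ V(x)·|ψ|² dx / ∫|ψ|² dx.
Expand each integrand as polynomial × e^(−2ax²) and use ∫x^(2j)·e^(−2ax²) dx = (2j−1)!!/(4a)^j · √(π/(2a)), odd powers → 0; here √(π/(2a)) = 0.89752.
State is unnormalized: ∫|ψ|² dx = 2.8742, and ∫ψ*·V(x)·ψ dx = 1.0822, so ⟨V⟩ = 1.0822 / 2.8742.
⟨V⟩ = 0.37654.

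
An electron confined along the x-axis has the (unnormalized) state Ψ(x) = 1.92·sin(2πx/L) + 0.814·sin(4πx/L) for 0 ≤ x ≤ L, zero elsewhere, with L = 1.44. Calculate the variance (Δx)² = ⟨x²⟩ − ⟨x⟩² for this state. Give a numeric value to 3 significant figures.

Compute ⟨x⟩ and ⟨x²⟩ separately, then (Δx)² = ⟨x²⟩ − ⟨x⟩².
On 0 ≤ x ≤ L (j ≠ l): ∫sin²(jπx/L) dx = L/2, ∫sin(jπx/L)·sin(lπx/L) dx = 0; diagonal moments ∫x·sin²(jπx/L) dx = L²/4, ∫x²·sin²(jπx/L) dx = L³·(1/6 − 1/(4j²π²)); cross terms ∫x·sin(jπx/L)·sin(lπx/L) dx = 0 for j + l even and −4jlL²/(π²(j² − l²)²) for j + l odd, ∫x²·sin(jπx/L)·sin(lπx/L) dx = (−1)^(j+l)·4jlL³/(π²(j² − l²)²); higher powers the same way via product-to-sum and parts.
Normalization: ∫|Ψ|² dx = 3.1313.
⟨x⟩ = 0.72000 and ⟨x²⟩ = 0.73505.
(Δx)² = 0.73505 − (0.72000)² = 0.21665.

0.217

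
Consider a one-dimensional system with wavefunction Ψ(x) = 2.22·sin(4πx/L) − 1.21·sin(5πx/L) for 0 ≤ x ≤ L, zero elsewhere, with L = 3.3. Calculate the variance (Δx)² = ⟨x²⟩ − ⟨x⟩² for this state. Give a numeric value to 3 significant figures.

0.568

Compute ⟨x⟩ and ⟨x²⟩ separately, then (Δx)² = ⟨x²⟩ − ⟨x⟩².
On 0 ≤ x ≤ L (j ≠ l): ∫sin²(jπx/L) dx = L/2, ∫sin(jπx/L)·sin(lπx/L) dx = 0; diagonal moments ∫x·sin²(jπx/L) dx = L²/4, ∫x²·sin²(jπx/L) dx = L³·(1/6 − 1/(4j²π²)); cross terms ∫x·sin(jπx/L)·sin(lπx/L) dx = 0 for j + l even and −4jlL²/(π²(j² − l²)²) for j + l odd, ∫x²·sin(jπx/L)·sin(lπx/L) dx = (−1)^(j+l)·4jlL³/(π²(j² − l²)²); higher powers the same way via product-to-sum and parts.
Normalization: ∫|Ψ|² dx = 10.548.
⟨x⟩ = 2.2051 and ⟨x²⟩ = 5.4301.
(Δx)² = 5.4301 − (2.2051)² = 0.56776.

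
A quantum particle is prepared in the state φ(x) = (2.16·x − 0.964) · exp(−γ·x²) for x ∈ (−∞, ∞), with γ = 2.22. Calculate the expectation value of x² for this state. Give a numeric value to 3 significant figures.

⟨x²⟩ = ∫ x²·|φ|² dx / ∫|φ|² dx (integrals over the domain).
Expand each integrand as polynomial × e^(−2γx²) and use ∫x^(2j)·e^(−2γx²) dx = (2j−1)!!/(4γ)^j · √(π/(2γ)), odd powers → 0; here √(π/(2γ)) = 0.84117.
State is unnormalized: ∫|φ|² dx = 1.2237, and ∫φ*·x²·φ dx = 0.23734, so ⟨x²⟩ = 0.23734 / 1.2237.
⟨x²⟩ = 0.19396.

0.194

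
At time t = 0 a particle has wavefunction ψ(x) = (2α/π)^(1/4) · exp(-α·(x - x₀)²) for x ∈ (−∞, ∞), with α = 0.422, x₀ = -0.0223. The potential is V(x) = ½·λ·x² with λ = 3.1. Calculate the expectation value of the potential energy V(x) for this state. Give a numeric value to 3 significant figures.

⟨V⟩ = ∫ V(x)·|ψ|² dx.
Gaussian moments (u = x − x₀): ∫u^(2j)·e^(−2αu²) du = (2j−1)!!/(4α)^j · √(π/(2α)), odd powers integrate to 0; here √(π/(2α)) = 1.9293.
⟨V⟩ = 0.91902.

0.919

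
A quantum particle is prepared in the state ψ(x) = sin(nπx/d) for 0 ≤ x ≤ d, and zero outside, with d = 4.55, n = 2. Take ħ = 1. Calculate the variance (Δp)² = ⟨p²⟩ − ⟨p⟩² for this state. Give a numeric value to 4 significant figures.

Compute ⟨p⟩ and ⟨p²⟩ separately; (Δp)² = ⟨p²⟩ − ⟨p⟩².
d/dx sin(nπx/d) = (nπ/d)·cos(nπx/d) and d²/dx² sin(nπx/d) = −(nπ/d)²·sin(nπx/d); on 0 ≤ x ≤ d, ∫sin²(nπx/d) dx = d/2 and ∫sin(nπx/d)·cos(nπx/d) dx = 0.
Normalization: ∫|ψ|² dx = 2.2750.
⟨p⟩ = 0.0000 and ⟨p²⟩ = 1.9069.
(Δp)² = 1.9069 − (0.0000)² = 1.9069.

1.907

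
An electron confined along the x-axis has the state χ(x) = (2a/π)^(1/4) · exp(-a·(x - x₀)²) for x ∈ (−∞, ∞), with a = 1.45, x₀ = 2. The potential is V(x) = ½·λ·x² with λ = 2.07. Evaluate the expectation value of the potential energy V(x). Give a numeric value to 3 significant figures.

⟨V⟩ = ∫ V(x)·|χ|² dx.
Gaussian moments (u = x − x₀): ∫u^(2j)·e^(−2au²) du = (2j−1)!!/(4a)^j · √(π/(2a)), odd powers integrate to 0; here √(π/(2a)) = 1.0408.
⟨V⟩ = 4.3184.

4.32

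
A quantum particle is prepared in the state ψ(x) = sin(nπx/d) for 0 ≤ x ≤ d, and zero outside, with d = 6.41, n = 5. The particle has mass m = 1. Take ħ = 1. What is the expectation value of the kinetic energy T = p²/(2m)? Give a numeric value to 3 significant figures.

T = −(ħ²/2m) d²/dx², so ⟨T⟩ = −(ħ²/2m) ∫ ψ*·ψ'' dx / ∫|ψ|² dx; with m = 1.
d/dx sin(nπx/d) = (nπ/d)·cos(nπx/d) and d²/dx² sin(nπx/d) = −(nπ/d)²·sin(nπx/d); on 0 ≤ x ≤ d, ∫sin²(nπx/d) dx = d/2 and ∫sin(nπx/d)·cos(nπx/d) dx = 0.
State is unnormalized: ∫|ψ|² dx = 3.2050, and ∫ψ*·(−ħ²/2m · ψ'') dx = 9.6232, so ⟨T⟩ = 9.6232 / 3.2050.
⟨T⟩ = 3.0026.

3.00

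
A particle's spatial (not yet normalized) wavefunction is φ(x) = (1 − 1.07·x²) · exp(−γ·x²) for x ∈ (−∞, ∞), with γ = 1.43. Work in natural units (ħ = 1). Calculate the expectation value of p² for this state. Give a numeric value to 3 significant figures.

p² φ = −ħ² d²φ/dx²; ⟨p²⟩ = −ħ² ∫ φ*·φ'' dx / ∫|φ|² dx.
Expand each integrand as polynomial × e^(−2γx²) and use ∫x^(2j)·e^(−2γx²) dx = (2j−1)!!/(4γ)^j · √(π/(2γ)), odd powers → 0; here √(π/(2γ)) = 1.0481. Differentiate with the product rule, d/dx e^(−γx²) = −2γx·e^(−γx²).
State is unnormalized: ∫|φ|² dx = 0.76599, and ∫φ*·(−ħ² φ'') dx = 2.4266, so ⟨p²⟩ = 2.4266 / 0.76599.
⟨p²⟩ = 3.1679.

3.17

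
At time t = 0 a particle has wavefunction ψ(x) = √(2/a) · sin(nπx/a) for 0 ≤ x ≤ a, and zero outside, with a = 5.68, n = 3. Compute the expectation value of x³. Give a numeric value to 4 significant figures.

44.27

⟨x³⟩ = ∫ x³·|ψ|² dx (integrals over the domain).
With sin²θ = (1 − cos2θ)/2 on 0 ≤ x ≤ a: ∫sin²(nπx/a) dx = a/2, ∫x·sin²(nπx/a) dx = a²/4, ∫x²·sin²(nπx/a) dx = a³·(1/6 − 1/(4n²π²)); higher powers xᵏ the same way, integrating xᵏ·cos(2nπx/a) by parts.
⟨x³⟩ = 44.265.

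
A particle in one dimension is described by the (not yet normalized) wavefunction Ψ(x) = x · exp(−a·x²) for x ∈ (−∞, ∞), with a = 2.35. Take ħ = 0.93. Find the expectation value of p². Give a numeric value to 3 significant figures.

p² Ψ = −ħ² d²Ψ/dx²; ⟨p²⟩ = −ħ² ∫ Ψ*·Ψ'' dx / ∫|Ψ|² dx.
Expand each integrand as polynomial × e^(−2ax²) and use ∫x^(2j)·e^(−2ax²) dx = (2j−1)!!/(4a)^j · √(π/(2a)), odd powers → 0; here √(π/(2a)) = 0.81757. Differentiate with the product rule, d/dx e^(−ax²) = −2ax·e^(−ax²).
State is unnormalized: ∫|Ψ|² dx = 0.086976, and ∫Ψ*·(−ħ² Ψ'') dx = 0.53034, so ⟨p²⟩ = 0.53034 / 0.086976.
⟨p²⟩ = 6.0975.

6.10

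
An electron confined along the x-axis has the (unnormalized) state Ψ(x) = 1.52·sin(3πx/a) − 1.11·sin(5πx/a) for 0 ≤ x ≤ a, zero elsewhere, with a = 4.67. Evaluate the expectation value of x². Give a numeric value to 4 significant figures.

6.188

⟨x²⟩ = ∫ x²·|Ψ|² dx / ∫|Ψ|² dx (integrals over the domain).
On 0 ≤ x ≤ a (j ≠ l): ∫sin²(jπx/a) dx = a/2, ∫sin(jπx/a)·sin(lπx/a) dx = 0; diagonal moments ∫x·sin²(jπx/a) dx = a²/4, ∫x²·sin²(jπx/a) dx = a³·(1/6 − 1/(4j²π²)); cross terms ∫x·sin(jπx/a)·sin(lπx/a) dx = 0 for j + l even and −4jla²/(π²(j² − l²)²) for j + l odd, ∫x²·sin(jπx/a)·sin(lπx/a) dx = (−1)^(j+l)·4jla³/(π²(j² − l²)²); higher powers the same way via product-to-sum and parts.
State is unnormalized: ∫|Ψ|² dx = 8.2717, and ∫Ψ*·x²·Ψ dx = 51.182, so ⟨x²⟩ = 51.182 / 8.2717.
⟨x²⟩ = 6.1876.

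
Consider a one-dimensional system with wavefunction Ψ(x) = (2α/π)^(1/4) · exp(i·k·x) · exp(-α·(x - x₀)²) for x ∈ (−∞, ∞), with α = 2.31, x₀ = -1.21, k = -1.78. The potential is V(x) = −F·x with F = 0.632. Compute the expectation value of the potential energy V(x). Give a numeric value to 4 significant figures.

0.7647

⟨V⟩ = ∫ V(x)·|Ψ|² dx.
Gaussian moments (u = x − x₀): ∫u^(2j)·e^(−2αu²) du = (2j−1)!!/(4α)^j · √(π/(2α)), odd powers integrate to 0; here √(π/(2α)) = 0.82462.
⟨V⟩ = 0.76472.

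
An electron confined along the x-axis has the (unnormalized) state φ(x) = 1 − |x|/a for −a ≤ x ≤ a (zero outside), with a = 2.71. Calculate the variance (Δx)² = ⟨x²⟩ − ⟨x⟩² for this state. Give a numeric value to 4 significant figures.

Compute ⟨x⟩ and ⟨x²⟩ separately, then (Δx)² = ⟨x²⟩ − ⟨x⟩².
φ is even, so ∫ over [−a, a] = 2∫₀ᵃ with φ = 1 − x/a there: ∫₀ᵃ (1 − x/a)² dx = a/3, ∫₀ᵃ x²(1 − x/a)² dx = a³/30, ∫₀ᵃ x⁴(1 − x/a)² dx = a⁵/105.
Normalization: ∫|φ|² dx = 1.8067.
⟨x⟩ = 0.0000 and ⟨x²⟩ = 0.73441.
(Δx)² = 0.73441 − (0.0000)² = 0.73441.

0.7344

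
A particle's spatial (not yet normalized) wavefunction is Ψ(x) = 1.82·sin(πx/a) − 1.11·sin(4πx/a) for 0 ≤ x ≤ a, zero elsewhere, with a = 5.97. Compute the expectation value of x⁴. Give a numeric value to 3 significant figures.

⟨x⁴⟩ = ∫ x⁴·|Ψ|² dx / ∫|Ψ|² dx (integrals over the domain).
On 0 ≤ x ≤ a (j ≠ l): ∫sin²(jπx/a) dx = a/2, ∫sin(jπx/a)·sin(lπx/a) dx = 0; diagonal moments ∫x·sin²(jπx/a) dx = a²/4, ∫x²·sin²(jπx/a) dx = a³·(1/6 − 1/(4j²π²)); cross terms ∫x·sin(jπx/a)·sin(lπx/a) dx = 0 for j + l even and −4jla²/(π²(j² − l²)²) for j + l odd, ∫x²·sin(jπx/a)·sin(lπx/a) dx = (−1)^(j+l)·4jla³/(π²(j² − l²)²); higher powers the same way via product-to-sum and parts.
State is unnormalized: ∫|Ψ|² dx = 13.565, and ∫Ψ*·x⁴·Ψ dx = 2738.8, so ⟨x⁴⟩ = 2738.8 / 13.565.
⟨x⁴⟩ = 201.90.

202.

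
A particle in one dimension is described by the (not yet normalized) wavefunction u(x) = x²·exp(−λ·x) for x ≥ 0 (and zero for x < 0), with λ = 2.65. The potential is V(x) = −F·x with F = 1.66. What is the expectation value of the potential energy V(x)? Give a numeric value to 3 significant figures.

⟨V⟩ = ∫ V(x)·|u|² dx / ∫|u|² dx.
Every integrand reduces to terms xʲ·e^(−2λx) on [0, ∞); use ∫₀^∞ xʲ·e^(−2λx) dx = j!/(2λ)^(j+1).
State is unnormalized: ∫|u|² dx = 0.0057389, and ∫u*·V(x)·u dx = -0.0089874, so ⟨V⟩ = -0.0089874 / 0.0057389.
⟨V⟩ = -1.5660.

-1.57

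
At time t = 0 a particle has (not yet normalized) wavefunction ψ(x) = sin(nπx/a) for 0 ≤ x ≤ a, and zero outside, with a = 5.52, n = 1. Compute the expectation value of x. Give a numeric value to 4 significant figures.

⟨x⟩ = ∫ x·|ψ|² dx / ∫|ψ|² dx (integrals over the domain).
With sin²θ = (1 − cos2θ)/2 on 0 ≤ x ≤ a: ∫sin²(nπx/a) dx = a/2, ∫x·sin²(nπx/a) dx = a²/4, ∫x²·sin²(nπx/a) dx = a³·(1/6 − 1/(4n²π²)); higher powers xᵏ the same way, integrating xᵏ·cos(2nπx/a) by parts.
State is unnormalized: ∫|ψ|² dx = 2.7600, and ∫ψ*·x·ψ dx = 7.6176, so ⟨x⟩ = 7.6176 / 2.7600.
⟨x⟩ = 2.7600.

2.760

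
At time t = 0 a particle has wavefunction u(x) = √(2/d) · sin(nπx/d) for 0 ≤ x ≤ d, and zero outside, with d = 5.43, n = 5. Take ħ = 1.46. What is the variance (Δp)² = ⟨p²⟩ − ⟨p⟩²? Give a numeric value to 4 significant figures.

17.84

Compute ⟨p⟩ and ⟨p²⟩ separately; (Δp)² = ⟨p²⟩ − ⟨p⟩².
d/dx sin(nπx/d) = (nπ/d)·cos(nπx/d) and d²/dx² sin(nπx/d) = −(nπ/d)²·sin(nπx/d); on 0 ≤ x ≤ d, ∫sin²(nπx/d) dx = d/2 and ∫sin(nπx/d)·cos(nπx/d) dx = 0.
⟨p⟩ = 0.0000 and ⟨p²⟩ = 17.838.
(Δp)² = 17.838 − (0.0000)² = 17.838.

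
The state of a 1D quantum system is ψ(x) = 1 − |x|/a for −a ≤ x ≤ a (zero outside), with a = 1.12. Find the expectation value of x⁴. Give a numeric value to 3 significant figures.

0.0450

⟨x⁴⟩ = ∫ x⁴·|ψ|² dx / ∫|ψ|² dx (integrals over the domain).
ψ is even, so ∫ over [−a, a] = 2∫₀ᵃ with ψ = 1 − x/a there: ∫₀ᵃ (1 − x/a)² dx = a/3, ∫₀ᵃ x²(1 − x/a)² dx = a³/30, ∫₀ᵃ x⁴(1 − x/a)² dx = a⁵/105.
State is unnormalized: ∫|ψ|² dx = 0.74667, and ∫ψ*·x⁴·ψ dx = 0.033568, so ⟨x⁴⟩ = 0.033568 / 0.74667.
⟨x⁴⟩ = 0.044958.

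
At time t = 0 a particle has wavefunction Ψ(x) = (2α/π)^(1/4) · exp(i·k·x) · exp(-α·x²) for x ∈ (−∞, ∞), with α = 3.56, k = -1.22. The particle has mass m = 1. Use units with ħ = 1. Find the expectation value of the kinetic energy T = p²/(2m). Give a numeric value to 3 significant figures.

T = −(ħ²/2m) d²/dx², so ⟨T⟩ = −(ħ²/2m) ∫ Ψ*·Ψ'' dx; with m = 1.
Gaussian moments: ∫x^(2j)·e^(−2αx²) dx = (2j−1)!!/(4α)^j · √(π/(2α)), odd powers integrate to 0; here √(π/(2α)) = 0.66426. Derivatives: Ψ′ = (ik − 2αx)·Ψ, Ψ″ = ((ik − 2αx)² − 2α)·Ψ; the odd-in-x pieces drop out.
⟨T⟩ = 2.5242.

2.52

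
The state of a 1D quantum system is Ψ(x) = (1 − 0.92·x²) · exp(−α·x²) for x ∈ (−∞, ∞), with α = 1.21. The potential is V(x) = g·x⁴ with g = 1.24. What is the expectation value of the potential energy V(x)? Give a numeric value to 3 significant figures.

0.0793

⟨V⟩ = ∫ V(x)·|Ψ|² dx / ∫|Ψ|² dx.
Expand each integrand as polynomial × e^(−2αx²) and use ∫x^(2j)·e^(−2αx²) dx = (2j−1)!!/(4α)^j · √(π/(2α)), odd powers → 0; here √(π/(2α)) = 1.1394.
State is unnormalized: ∫|Ψ|² dx = 0.82973, and ∫Ψ*·V(x)·Ψ dx = 0.065819, so ⟨V⟩ = 0.065819 / 0.82973.
⟨V⟩ = 0.079326.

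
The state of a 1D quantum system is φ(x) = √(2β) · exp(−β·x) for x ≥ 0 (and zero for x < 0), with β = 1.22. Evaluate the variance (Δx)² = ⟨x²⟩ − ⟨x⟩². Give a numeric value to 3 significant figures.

Compute ⟨x⟩ and ⟨x²⟩ separately, then (Δx)² = ⟨x²⟩ − ⟨x⟩².
Every integrand reduces to terms xʲ·e^(−2βx) on [0, ∞); use ∫₀^∞ xʲ·e^(−2βx) dx = j!/(2β)^(j+1).
⟨x⟩ = 0.40984 and ⟨x²⟩ = 0.33593.
(Δx)² = 0.33593 − (0.40984)² = 0.16797.

0.168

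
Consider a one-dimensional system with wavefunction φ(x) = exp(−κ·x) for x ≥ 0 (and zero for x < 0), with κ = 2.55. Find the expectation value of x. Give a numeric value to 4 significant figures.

⟨x⟩ = ∫ x·|φ|² dx / ∫|φ|² dx (integrals over the domain).
Every integrand reduces to terms xʲ·e^(−2κx) on [0, ∞); use ∫₀^∞ xʲ·e^(−2κx) dx = j!/(2κ)^(j+1).
State is unnormalized: ∫|φ|² dx = 0.19608, and ∫φ*·x·φ dx = 0.038447, so ⟨x⟩ = 0.038447 / 0.19608.
⟨x⟩ = 0.19608.

0.1961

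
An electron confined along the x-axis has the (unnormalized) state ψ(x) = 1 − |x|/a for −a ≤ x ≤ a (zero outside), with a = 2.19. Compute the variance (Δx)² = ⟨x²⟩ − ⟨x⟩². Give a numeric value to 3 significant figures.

0.480

Compute ⟨x⟩ and ⟨x²⟩ separately, then (Δx)² = ⟨x²⟩ − ⟨x⟩².
ψ is even, so ∫ over [−a, a] = 2∫₀ᵃ with ψ = 1 − x/a there: ∫₀ᵃ (1 − x/a)² dx = a/3, ∫₀ᵃ x²(1 − x/a)² dx = a³/30, ∫₀ᵃ x⁴(1 − x/a)² dx = a⁵/105.
Normalization: ∫|ψ|² dx = 1.4600.
⟨x⟩ = 0.0000 and ⟨x²⟩ = 0.47961.
(Δx)² = 0.47961 − (0.0000)² = 0.47961.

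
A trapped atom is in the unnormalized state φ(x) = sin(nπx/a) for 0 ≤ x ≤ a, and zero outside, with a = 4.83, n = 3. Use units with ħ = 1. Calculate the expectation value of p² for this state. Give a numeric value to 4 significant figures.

3.808

p² φ = −ħ² d²φ/dx²; ⟨p²⟩ = −ħ² ∫ φ*·φ'' dx / ∫|φ|² dx.
d/dx sin(nπx/a) = (nπ/a)·cos(nπx/a) and d²/dx² sin(nπx/a) = −(nπ/a)²·sin(nπx/a); on 0 ≤ x ≤ a, ∫sin²(nπx/a) dx = a/2 and ∫sin(nπx/a)·cos(nπx/a) dx = 0.
State is unnormalized: ∫|φ|² dx = 2.4150, and ∫φ*·(−ħ² φ'') dx = 9.1953, so ⟨p²⟩ = 9.1953 / 2.4150.
⟨p²⟩ = 3.8076.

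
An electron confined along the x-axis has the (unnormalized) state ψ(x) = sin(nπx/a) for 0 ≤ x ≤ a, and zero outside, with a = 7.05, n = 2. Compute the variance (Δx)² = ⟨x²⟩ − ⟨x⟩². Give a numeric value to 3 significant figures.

3.51

Compute ⟨x⟩ and ⟨x²⟩ separately, then (Δx)² = ⟨x²⟩ − ⟨x⟩².
With sin²θ = (1 − cos2θ)/2 on 0 ≤ x ≤ a: ∫sin²(nπx/a) dx = a/2, ∫x·sin²(nπx/a) dx = a²/4, ∫x²·sin²(nπx/a) dx = a³·(1/6 − 1/(4n²π²)); higher powers xᵏ the same way, integrating xᵏ·cos(2nπx/a) by parts.
Normalization: ∫|ψ|² dx = 3.5250.
⟨x⟩ = 3.5250 and ⟨x²⟩ = 15.938.
(Δx)² = 15.938 − (3.5250)² = 3.5124.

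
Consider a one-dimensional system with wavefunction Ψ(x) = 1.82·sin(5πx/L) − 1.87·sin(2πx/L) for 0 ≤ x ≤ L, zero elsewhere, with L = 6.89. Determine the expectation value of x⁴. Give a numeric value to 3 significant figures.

⟨x⁴⟩ = ∫ x⁴·|Ψ|² dx / ∫|Ψ|² dx (integrals over the domain).
On 0 ≤ x ≤ L (j ≠ l): ∫sin²(jπx/L) dx = L/2, ∫sin(jπx/L)·sin(lπx/L) dx = 0; diagonal moments ∫x·sin²(jπx/L) dx = L²/4, ∫x²·sin²(jπx/L) dx = L³·(1/6 − 1/(4j²π²)); cross terms ∫x·sin(jπx/L)·sin(lπx/L) dx = 0 for j + l even and −4jlL²/(π²(j² − l²)²) for j + l odd, ∫x²·sin(jπx/L)·sin(lπx/L) dx = (−1)^(j+l)·4jlL³/(π²(j² − l²)²); higher powers the same way via product-to-sum and parts.
State is unnormalized: ∫|Ψ|² dx = 23.458, and ∫Ψ*·x⁴·Ψ dx = 11595., so ⟨x⁴⟩ = 11595. / 23.458.
⟨x⁴⟩ = 494.29.

494.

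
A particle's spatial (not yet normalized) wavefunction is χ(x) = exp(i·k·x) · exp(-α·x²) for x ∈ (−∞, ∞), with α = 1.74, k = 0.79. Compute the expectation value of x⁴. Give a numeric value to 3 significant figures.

⟨x⁴⟩ = ∫ x⁴·|χ|² dx / ∫|χ|² dx (integrals over the domain).
Gaussian moments: ∫x^(2j)·e^(−2αx²) dx = (2j−1)!!/(4α)^j · √(π/(2α)), odd powers integrate to 0; here √(π/(2α)) = 0.95013.
State is unnormalized: ∫|χ|² dx = 0.95013, and ∫χ*·x⁴·χ dx = 0.058842, so ⟨x⁴⟩ = 0.058842 / 0.95013.
⟨x⁴⟩ = 0.061930.

0.0619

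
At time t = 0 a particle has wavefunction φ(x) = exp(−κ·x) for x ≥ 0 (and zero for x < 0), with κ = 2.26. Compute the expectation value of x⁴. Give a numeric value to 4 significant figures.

⟨x⁴⟩ = ∫ x⁴·|φ|² dx / ∫|φ|² dx (integrals over the domain).
Every integrand reduces to terms xʲ·e^(−2κx) on [0, ∞); use ∫₀^∞ xʲ·e^(−2κx) dx = j!/(2κ)^(j+1).
State is unnormalized: ∫|φ|² dx = 0.22124, and ∫φ*·x⁴·φ dx = 0.012721, so ⟨x⁴⟩ = 0.012721 / 0.22124.
⟨x⁴⟩ = 0.057499.

0.05750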